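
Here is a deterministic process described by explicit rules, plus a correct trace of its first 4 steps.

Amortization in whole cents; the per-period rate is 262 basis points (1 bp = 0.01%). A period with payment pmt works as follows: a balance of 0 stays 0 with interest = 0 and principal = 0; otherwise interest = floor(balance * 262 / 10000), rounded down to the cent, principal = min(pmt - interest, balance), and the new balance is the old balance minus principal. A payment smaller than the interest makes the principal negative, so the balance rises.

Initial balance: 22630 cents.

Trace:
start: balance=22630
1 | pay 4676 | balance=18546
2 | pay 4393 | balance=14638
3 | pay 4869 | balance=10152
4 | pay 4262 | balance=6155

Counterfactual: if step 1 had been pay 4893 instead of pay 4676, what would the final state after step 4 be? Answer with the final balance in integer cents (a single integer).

(re-executing from step 1 with the substitution; state before step 1: balance=22630)
1 | pay 4893 | balance=18329
2 | pay 4393 | balance=14416
3 | pay 4869 | balance=9924
4 | pay 4262 | balance=5922

5922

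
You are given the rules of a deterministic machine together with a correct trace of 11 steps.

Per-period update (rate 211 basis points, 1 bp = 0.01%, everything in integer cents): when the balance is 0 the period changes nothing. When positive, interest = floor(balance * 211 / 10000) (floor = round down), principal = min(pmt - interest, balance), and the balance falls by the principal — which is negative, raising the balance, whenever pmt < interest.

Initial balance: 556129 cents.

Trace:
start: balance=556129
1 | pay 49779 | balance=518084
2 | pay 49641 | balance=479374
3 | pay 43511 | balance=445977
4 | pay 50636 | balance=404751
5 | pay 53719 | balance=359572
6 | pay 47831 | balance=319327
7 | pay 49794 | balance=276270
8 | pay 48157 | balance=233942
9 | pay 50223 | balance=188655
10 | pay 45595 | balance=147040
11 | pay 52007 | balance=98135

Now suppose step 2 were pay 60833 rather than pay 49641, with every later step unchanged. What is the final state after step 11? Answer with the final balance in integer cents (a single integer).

84630

(re-executing from step 2 with the substitution; state before step 2: balance=518084)
2 | pay 60833 | balance=468182
3 | pay 43511 | balance=434549
4 | pay 50636 | balance=393081
5 | pay 53719 | balance=347656
6 | pay 47831 | balance=307160
7 | pay 49794 | balance=263847
8 | pay 48157 | balance=221257
9 | pay 50223 | balance=175702
10 | pay 45595 | balance=133814
11 | pay 52007 | balance=84630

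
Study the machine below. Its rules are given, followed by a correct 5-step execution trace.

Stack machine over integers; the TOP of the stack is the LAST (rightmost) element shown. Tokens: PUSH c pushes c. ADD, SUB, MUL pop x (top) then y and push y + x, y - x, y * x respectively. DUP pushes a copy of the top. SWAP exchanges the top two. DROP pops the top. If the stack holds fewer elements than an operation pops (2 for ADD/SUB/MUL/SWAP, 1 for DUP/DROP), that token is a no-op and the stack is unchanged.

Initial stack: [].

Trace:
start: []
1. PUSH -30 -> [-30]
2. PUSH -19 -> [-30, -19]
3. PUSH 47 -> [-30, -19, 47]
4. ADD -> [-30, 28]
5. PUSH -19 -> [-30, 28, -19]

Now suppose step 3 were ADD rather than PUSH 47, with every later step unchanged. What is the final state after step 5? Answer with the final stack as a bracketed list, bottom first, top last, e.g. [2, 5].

[-49, -19]

(re-executing from step 3 with the substitution; state before step 3: [-30, -19])
3. ADD -> [-49]
4. ADD -> [-49]
5. PUSH -19 -> [-49, -19]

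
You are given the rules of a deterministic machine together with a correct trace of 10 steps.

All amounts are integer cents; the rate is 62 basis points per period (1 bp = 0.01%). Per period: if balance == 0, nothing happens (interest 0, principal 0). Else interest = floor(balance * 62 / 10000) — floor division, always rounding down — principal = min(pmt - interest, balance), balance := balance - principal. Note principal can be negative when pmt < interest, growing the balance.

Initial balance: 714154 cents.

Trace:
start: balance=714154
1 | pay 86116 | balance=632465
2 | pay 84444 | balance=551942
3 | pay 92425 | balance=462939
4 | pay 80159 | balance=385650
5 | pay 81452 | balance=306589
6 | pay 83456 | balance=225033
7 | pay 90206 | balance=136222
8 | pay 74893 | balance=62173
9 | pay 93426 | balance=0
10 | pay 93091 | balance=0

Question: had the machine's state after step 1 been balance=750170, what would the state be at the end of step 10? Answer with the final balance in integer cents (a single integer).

state after step 1 := balance=750170
2 | pay 84444 | balance=670377
3 | pay 92425 | balance=582108
4 | pay 80159 | balance=505558
5 | pay 81452 | balance=427240
6 | pay 83456 | balance=346432
7 | pay 90206 | balance=258373
8 | pay 74893 | balance=185081
9 | pay 93426 | balance=92802
10 | pay 93091 | balance=286

286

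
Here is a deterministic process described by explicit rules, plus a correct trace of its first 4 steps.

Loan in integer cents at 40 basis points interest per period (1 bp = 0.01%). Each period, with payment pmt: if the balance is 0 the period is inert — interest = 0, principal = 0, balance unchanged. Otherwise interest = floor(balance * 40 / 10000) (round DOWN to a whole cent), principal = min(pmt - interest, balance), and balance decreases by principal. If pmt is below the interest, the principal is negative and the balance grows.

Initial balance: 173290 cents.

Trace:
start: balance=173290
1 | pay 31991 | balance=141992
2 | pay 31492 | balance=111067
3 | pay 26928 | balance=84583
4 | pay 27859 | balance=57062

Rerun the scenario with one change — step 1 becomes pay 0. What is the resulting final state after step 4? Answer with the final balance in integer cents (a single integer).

(re-executing from step 1 with the substitution; state before step 1: balance=173290)
1 | pay 0 | balance=173983
2 | pay 31492 | balance=143186
3 | pay 26928 | balance=116830
4 | pay 27859 | balance=89438

89438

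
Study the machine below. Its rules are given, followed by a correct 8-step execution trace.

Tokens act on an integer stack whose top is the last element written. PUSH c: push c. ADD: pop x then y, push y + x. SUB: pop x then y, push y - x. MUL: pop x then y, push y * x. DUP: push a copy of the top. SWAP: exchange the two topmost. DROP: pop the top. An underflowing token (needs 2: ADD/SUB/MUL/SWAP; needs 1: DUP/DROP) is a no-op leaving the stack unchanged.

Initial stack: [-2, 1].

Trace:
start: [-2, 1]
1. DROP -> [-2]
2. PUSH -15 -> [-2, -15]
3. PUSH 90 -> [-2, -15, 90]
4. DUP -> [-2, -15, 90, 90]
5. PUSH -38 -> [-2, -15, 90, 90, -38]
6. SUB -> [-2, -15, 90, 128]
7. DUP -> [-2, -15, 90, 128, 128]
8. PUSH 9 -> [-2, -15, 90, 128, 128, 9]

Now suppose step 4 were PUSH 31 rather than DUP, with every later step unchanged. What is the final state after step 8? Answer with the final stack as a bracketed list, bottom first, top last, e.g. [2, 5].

[-2, -15, 90, 69, 69, 9]

(re-executing from step 4 with the substitution; state before step 4: [-2, -15, 90])
4. PUSH 31 -> [-2, -15, 90, 31]
5. PUSH -38 -> [-2, -15, 90, 31, -38]
6. SUB -> [-2, -15, 90, 69]
7. DUP -> [-2, -15, 90, 69, 69]
8. PUSH 9 -> [-2, -15, 90, 69, 69, 9]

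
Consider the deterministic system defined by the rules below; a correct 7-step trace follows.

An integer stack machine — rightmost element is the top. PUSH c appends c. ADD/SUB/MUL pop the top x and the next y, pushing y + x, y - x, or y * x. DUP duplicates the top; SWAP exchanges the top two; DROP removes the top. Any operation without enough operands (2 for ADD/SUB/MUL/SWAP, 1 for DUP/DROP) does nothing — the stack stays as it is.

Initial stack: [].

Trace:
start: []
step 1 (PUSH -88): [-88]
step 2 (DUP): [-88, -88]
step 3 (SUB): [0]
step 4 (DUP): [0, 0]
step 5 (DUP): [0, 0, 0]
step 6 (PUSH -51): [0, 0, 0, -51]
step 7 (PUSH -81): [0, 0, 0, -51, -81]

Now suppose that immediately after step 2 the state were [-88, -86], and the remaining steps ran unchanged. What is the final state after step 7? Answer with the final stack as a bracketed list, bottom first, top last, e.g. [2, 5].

[-2, -2, -2, -51, -81]

state after step 2 := [-88, -86]
step 3 (SUB): [-2]
step 4 (DUP): [-2, -2]
step 5 (DUP): [-2, -2, -2]
step 6 (PUSH -51): [-2, -2, -2, -51]
step 7 (PUSH -81): [-2, -2, -2, -51, -81]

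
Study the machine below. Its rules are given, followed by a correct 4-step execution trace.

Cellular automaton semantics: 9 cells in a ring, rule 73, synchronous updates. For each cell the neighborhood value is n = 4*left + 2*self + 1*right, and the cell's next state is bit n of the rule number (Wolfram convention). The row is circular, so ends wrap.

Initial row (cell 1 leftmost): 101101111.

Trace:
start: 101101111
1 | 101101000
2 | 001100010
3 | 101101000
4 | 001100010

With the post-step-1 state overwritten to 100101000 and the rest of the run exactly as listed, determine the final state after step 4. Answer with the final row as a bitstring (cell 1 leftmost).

100001010

state after step 1 := 100101000
2 | 000000010
3 | 111111000
4 | 100001010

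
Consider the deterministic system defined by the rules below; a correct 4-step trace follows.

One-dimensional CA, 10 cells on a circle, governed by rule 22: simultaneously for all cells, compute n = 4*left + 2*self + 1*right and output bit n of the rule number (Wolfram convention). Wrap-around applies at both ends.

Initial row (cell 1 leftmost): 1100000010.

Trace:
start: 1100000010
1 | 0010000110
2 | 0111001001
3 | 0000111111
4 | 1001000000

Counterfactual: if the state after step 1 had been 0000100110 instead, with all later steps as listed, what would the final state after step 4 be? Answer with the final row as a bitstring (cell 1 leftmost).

0011001000

state after step 1 := 0000100110
2 | 0001111001
3 | 1010000111
4 | 0011001000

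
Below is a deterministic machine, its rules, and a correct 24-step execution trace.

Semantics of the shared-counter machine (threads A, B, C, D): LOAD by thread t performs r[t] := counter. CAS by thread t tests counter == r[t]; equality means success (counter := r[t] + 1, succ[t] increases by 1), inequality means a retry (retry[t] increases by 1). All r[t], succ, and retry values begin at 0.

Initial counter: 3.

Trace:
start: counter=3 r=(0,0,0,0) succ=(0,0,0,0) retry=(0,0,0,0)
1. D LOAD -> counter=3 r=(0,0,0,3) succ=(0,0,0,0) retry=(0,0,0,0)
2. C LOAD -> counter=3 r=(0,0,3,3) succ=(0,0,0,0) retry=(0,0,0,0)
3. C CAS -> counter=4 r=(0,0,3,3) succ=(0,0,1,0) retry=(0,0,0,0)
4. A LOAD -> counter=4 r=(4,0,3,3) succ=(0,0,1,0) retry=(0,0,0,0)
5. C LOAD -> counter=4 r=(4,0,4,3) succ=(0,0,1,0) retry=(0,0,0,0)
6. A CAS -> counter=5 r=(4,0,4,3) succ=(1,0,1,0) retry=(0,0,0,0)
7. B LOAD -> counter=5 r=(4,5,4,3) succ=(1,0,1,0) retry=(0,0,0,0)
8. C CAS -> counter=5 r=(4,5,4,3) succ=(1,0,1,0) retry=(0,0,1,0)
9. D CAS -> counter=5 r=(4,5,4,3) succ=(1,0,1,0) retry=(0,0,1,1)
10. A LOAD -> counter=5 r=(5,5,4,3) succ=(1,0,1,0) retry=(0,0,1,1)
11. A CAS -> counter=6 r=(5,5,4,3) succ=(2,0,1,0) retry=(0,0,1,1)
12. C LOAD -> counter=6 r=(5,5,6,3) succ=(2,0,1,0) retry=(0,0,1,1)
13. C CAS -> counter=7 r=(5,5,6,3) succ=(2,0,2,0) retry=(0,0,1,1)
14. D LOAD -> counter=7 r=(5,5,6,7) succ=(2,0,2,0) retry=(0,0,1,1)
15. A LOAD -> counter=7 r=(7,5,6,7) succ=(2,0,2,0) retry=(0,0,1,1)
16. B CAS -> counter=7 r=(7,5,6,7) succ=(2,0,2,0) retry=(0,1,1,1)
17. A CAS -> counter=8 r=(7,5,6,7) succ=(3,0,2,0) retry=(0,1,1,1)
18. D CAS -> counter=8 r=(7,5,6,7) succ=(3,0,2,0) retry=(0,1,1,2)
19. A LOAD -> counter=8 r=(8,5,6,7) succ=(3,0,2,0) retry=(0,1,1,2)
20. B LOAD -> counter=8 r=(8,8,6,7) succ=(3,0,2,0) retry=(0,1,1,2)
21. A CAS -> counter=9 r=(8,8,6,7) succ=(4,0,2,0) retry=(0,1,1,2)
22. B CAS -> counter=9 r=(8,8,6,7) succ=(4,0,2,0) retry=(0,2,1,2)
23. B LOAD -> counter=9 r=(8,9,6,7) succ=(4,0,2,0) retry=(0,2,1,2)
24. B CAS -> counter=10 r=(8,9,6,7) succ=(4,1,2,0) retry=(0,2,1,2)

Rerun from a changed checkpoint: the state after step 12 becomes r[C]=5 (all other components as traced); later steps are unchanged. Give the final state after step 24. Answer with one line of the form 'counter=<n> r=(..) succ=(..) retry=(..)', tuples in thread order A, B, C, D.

state after step 12 := counter=6 r=(5,5,5,3) succ=(2,0,1,0) retry=(0,0,1,1)
13. C CAS -> counter=6 r=(5,5,5,3) succ=(2,0,1,0) retry=(0,0,2,1)
14. D LOAD -> counter=6 r=(5,5,5,6) succ=(2,0,1,0) retry=(0,0,2,1)
15. A LOAD -> counter=6 r=(6,5,5,6) succ=(2,0,1,0) retry=(0,0,2,1)
16. B CAS -> counter=6 r=(6,5,5,6) succ=(2,0,1,0) retry=(0,1,2,1)
17. A CAS -> counter=7 r=(6,5,5,6) succ=(3,0,1,0) retry=(0,1,2,1)
18. D CAS -> counter=7 r=(6,5,5,6) succ=(3,0,1,0) retry=(0,1,2,2)
19. A LOAD -> counter=7 r=(7,5,5,6) succ=(3,0,1,0) retry=(0,1,2,2)
20. B LOAD -> counter=7 r=(7,7,5,6) succ=(3,0,1,0) retry=(0,1,2,2)
21. A CAS -> counter=8 r=(7,7,5,6) succ=(4,0,1,0) retry=(0,1,2,2)
22. B CAS -> counter=8 r=(7,7,5,6) succ=(4,0,1,0) retry=(0,2,2,2)
23. B LOAD -> counter=8 r=(7,8,5,6) succ=(4,0,1,0) retry=(0,2,2,2)
24. B CAS -> counter=9 r=(7,8,5,6) succ=(4,1,1,0) retry=(0,2,2,2)

counter=9 r=(7,8,5,6) succ=(4,1,1,0) retry=(0,2,2,2)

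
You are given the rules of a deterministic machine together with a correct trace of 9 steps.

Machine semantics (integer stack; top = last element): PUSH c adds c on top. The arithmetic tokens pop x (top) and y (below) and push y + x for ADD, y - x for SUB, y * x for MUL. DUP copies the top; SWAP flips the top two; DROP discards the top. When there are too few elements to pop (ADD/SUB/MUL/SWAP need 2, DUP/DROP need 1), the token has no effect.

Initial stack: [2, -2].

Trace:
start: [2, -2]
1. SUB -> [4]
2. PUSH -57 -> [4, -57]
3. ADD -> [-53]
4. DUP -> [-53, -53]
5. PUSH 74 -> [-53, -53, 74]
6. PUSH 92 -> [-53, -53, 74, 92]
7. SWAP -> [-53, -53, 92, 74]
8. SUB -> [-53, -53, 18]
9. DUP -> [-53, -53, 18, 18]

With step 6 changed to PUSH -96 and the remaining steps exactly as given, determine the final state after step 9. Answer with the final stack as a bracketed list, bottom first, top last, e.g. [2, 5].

[-53, -53, -170, -170]

(re-executing from step 6 with the substitution; state before step 6: [-53, -53, 74])
6. PUSH -96 -> [-53, -53, 74, -96]
7. SWAP -> [-53, -53, -96, 74]
8. SUB -> [-53, -53, -170]
9. DUP -> [-53, -53, -170, -170]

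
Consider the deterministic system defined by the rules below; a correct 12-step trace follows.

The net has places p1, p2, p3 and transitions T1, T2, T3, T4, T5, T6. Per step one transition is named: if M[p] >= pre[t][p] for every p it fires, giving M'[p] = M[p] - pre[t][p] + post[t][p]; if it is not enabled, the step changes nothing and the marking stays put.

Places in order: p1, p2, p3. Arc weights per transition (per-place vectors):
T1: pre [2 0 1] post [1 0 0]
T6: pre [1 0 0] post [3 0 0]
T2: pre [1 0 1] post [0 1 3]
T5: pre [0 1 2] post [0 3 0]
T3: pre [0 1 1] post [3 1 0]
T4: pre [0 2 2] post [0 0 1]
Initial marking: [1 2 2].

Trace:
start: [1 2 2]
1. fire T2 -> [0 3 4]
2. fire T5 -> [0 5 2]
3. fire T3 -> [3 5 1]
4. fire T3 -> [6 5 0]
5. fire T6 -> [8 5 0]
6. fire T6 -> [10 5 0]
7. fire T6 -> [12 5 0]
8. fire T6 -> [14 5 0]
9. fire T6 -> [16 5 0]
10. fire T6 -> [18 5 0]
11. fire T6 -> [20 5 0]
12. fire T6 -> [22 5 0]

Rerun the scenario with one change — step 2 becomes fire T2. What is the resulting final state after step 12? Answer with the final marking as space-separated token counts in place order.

22 3 2

(re-executing from step 2 with the substitution; state before step 2: [0 3 4])
2. fire T2 -> [0 3 4]
3. fire T3 -> [3 3 3]
4. fire T3 -> [6 3 2]
5. fire T6 -> [8 3 2]
6. fire T6 -> [10 3 2]
7. fire T6 -> [12 3 2]
8. fire T6 -> [14 3 2]
9. fire T6 -> [16 3 2]
10. fire T6 -> [18 3 2]
11. fire T6 -> [20 3 2]
12. fire T6 -> [22 3 2]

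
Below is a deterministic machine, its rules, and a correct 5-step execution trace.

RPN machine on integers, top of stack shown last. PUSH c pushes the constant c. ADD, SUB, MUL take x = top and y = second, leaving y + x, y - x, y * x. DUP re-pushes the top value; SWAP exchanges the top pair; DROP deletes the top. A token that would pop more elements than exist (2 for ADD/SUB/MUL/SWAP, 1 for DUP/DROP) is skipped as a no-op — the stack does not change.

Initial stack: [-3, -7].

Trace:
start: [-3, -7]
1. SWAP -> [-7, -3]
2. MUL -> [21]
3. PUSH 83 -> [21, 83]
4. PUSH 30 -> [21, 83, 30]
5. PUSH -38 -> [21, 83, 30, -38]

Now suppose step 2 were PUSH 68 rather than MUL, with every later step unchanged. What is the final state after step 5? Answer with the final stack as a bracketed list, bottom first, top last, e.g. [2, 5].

[-7, -3, 68, 83, 30, -38]

(re-executing from step 2 with the substitution; state before step 2: [-7, -3])
2. PUSH 68 -> [-7, -3, 68]
3. PUSH 83 -> [-7, -3, 68, 83]
4. PUSH 30 -> [-7, -3, 68, 83, 30]
5. PUSH -38 -> [-7, -3, 68, 83, 30, -38]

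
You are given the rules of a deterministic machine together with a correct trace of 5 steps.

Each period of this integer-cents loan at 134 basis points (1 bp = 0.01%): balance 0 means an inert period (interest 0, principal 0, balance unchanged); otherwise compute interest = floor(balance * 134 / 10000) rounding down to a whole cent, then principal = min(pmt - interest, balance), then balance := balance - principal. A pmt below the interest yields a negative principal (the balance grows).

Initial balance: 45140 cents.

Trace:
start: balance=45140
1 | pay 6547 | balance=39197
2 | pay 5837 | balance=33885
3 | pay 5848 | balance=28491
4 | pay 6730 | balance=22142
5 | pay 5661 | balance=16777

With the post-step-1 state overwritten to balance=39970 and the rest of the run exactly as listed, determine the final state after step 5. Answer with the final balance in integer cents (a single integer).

state after step 1 := balance=39970
2 | pay 5837 | balance=34668
3 | pay 5848 | balance=29284
4 | pay 6730 | balance=22946
5 | pay 5661 | balance=17592

17592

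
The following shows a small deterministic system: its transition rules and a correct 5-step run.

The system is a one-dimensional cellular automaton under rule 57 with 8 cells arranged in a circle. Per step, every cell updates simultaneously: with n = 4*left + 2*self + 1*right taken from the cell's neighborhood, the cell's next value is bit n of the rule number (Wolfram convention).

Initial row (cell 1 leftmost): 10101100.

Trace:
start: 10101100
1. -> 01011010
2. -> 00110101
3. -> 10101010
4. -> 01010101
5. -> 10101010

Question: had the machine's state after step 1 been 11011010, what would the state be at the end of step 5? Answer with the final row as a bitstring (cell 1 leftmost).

10101101

state after step 1 := 11011010
2. -> 10110101
3. -> 01101011
4. -> 11010110
5. -> 10101101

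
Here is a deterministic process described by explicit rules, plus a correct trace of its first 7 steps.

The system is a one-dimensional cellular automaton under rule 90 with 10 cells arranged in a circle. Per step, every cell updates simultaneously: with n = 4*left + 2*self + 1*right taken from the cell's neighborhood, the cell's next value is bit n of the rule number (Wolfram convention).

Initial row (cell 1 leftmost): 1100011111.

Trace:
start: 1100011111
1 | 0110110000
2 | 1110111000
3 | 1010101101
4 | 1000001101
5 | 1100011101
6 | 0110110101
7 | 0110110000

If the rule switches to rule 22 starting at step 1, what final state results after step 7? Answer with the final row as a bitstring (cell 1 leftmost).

(re-executing steps 1..7 under rule 22; state before step 1: 1100011111)
1 | 0010100000
2 | 0110110000
3 | 1000001000
4 | 1100011101
5 | 0010100000
6 | 0110110000
7 | 1000001000

1000001000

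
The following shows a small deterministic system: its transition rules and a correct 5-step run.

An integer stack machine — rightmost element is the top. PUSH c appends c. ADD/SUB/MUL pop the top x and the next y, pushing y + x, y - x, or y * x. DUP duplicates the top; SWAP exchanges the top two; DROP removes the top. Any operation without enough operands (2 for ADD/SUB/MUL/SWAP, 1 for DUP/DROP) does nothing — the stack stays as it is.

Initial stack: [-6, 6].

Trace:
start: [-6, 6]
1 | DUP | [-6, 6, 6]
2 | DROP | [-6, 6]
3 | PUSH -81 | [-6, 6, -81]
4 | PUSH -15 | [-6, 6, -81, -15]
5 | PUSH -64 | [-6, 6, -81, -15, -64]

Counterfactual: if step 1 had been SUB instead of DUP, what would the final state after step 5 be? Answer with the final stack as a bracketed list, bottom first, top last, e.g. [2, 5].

[-81, -15, -64]

(re-executing from step 1 with the substitution; state before step 1: [-6, 6])
1 | SUB | [-12]
2 | DROP | []
3 | PUSH -81 | [-81]
4 | PUSH -15 | [-81, -15]
5 | PUSH -64 | [-81, -15, -64]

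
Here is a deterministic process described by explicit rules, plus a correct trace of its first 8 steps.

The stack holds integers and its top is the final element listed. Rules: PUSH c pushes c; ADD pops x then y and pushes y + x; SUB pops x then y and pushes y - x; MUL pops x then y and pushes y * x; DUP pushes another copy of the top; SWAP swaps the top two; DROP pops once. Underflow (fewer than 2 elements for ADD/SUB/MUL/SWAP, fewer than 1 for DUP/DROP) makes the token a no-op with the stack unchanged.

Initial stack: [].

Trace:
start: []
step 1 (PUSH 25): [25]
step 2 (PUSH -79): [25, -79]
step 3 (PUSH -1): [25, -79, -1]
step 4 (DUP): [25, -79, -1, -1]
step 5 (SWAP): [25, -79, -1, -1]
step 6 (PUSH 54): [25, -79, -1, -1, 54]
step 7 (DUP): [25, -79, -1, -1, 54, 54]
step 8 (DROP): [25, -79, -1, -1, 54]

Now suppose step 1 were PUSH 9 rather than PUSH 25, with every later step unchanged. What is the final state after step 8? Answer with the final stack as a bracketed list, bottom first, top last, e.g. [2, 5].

(re-executing from step 1 with the substitution; state before step 1: [])
step 1 (PUSH 9): [9]
step 2 (PUSH -79): [9, -79]
step 3 (PUSH -1): [9, -79, -1]
step 4 (DUP): [9, -79, -1, -1]
step 5 (SWAP): [9, -79, -1, -1]
step 6 (PUSH 54): [9, -79, -1, -1, 54]
step 7 (DUP): [9, -79, -1, -1, 54, 54]
step 8 (DROP): [9, -79, -1, -1, 54]

[9, -79, -1, -1, 54]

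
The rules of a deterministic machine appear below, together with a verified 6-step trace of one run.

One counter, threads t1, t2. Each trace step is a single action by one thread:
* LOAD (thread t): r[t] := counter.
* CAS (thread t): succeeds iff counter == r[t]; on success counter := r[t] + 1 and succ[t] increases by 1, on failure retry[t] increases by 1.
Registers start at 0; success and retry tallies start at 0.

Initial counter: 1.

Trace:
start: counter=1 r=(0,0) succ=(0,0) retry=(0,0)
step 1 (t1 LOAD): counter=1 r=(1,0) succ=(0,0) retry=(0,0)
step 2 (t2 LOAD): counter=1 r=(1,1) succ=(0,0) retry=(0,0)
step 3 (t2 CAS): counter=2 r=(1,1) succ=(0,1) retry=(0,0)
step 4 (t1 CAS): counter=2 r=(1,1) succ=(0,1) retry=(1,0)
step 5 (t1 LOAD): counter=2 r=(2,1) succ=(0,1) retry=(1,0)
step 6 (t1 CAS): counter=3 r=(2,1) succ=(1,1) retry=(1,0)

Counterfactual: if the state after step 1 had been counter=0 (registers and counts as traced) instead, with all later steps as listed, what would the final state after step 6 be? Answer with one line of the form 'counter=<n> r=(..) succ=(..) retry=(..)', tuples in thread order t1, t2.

state after step 1 := counter=0 r=(1,0) succ=(0,0) retry=(0,0)
step 2 (t2 LOAD): counter=0 r=(1,0) succ=(0,0) retry=(0,0)
step 3 (t2 CAS): counter=1 r=(1,0) succ=(0,1) retry=(0,0)
step 4 (t1 CAS): counter=2 r=(1,0) succ=(1,1) retry=(0,0)
step 5 (t1 LOAD): counter=2 r=(2,0) succ=(1,1) retry=(0,0)
step 6 (t1 CAS): counter=3 r=(2,0) succ=(2,1) retry=(0,0)

counter=3 r=(2,0) succ=(2,1) retry=(0,0)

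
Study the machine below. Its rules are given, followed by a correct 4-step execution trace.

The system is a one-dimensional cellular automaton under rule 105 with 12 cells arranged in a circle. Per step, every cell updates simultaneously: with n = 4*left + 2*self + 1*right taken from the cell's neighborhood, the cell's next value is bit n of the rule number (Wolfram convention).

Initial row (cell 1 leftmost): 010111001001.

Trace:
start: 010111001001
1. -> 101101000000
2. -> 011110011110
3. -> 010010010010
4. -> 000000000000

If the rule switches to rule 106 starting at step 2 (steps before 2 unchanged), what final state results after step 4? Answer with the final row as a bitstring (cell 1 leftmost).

110100000101

(re-executing steps 2..4 under rule 106; state before step 2: 101101000000)
2. -> 011110000001
3. -> 110010000010
4. -> 110100000101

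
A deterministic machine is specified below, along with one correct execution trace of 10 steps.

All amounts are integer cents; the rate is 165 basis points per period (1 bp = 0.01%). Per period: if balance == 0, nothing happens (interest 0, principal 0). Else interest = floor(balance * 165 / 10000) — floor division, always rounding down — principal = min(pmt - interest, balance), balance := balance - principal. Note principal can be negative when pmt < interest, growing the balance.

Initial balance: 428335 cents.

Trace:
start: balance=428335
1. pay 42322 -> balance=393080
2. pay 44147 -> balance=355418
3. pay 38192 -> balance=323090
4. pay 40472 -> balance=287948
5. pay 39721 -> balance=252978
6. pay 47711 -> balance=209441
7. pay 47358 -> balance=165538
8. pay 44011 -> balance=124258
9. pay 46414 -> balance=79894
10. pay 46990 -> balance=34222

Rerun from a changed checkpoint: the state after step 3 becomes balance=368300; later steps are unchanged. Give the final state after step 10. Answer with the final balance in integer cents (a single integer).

84918

state after step 3 := balance=368300
4. pay 40472 -> balance=333904
5. pay 39721 -> balance=299692
6. pay 47711 -> balance=256925
7. pay 47358 -> balance=213806
8. pay 44011 -> balance=173322
9. pay 46414 -> balance=129767
10. pay 46990 -> balance=84918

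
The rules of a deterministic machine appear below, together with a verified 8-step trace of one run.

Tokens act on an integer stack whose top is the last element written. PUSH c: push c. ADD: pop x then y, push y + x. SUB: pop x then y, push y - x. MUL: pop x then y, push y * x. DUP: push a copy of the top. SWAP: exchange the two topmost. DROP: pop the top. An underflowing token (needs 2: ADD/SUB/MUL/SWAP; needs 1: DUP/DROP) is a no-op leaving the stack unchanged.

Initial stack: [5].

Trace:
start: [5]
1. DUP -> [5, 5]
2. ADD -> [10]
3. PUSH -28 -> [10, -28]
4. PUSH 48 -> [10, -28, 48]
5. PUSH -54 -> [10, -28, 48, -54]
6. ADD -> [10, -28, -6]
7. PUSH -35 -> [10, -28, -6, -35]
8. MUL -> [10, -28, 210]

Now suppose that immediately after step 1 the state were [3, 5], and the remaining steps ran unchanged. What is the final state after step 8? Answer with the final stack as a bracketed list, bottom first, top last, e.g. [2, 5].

[8, -28, 210]

state after step 1 := [3, 5]
2. ADD -> [8]
3. PUSH -28 -> [8, -28]
4. PUSH 48 -> [8, -28, 48]
5. PUSH -54 -> [8, -28, 48, -54]
6. ADD -> [8, -28, -6]
7. PUSH -35 -> [8, -28, -6, -35]
8. MUL -> [8, -28, 210]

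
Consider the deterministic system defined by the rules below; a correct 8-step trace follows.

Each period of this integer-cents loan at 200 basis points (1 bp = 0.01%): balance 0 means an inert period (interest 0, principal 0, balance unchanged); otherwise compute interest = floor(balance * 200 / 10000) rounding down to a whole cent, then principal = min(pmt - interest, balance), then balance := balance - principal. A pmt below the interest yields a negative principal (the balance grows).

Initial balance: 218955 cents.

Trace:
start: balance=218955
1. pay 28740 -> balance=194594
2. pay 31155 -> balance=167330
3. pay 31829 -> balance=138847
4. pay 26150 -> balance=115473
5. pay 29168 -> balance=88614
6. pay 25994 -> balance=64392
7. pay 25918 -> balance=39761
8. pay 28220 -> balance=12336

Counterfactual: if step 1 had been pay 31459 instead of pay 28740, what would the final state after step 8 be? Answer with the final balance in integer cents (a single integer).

9214

(re-executing from step 1 with the substitution; state before step 1: balance=218955)
1. pay 31459 -> balance=191875
2. pay 31155 -> balance=164557
3. pay 31829 -> balance=136019
4. pay 26150 -> balance=112589
5. pay 29168 -> balance=85672
6. pay 25994 -> balance=61391
7. pay 25918 -> balance=36700
8. pay 28220 -> balance=9214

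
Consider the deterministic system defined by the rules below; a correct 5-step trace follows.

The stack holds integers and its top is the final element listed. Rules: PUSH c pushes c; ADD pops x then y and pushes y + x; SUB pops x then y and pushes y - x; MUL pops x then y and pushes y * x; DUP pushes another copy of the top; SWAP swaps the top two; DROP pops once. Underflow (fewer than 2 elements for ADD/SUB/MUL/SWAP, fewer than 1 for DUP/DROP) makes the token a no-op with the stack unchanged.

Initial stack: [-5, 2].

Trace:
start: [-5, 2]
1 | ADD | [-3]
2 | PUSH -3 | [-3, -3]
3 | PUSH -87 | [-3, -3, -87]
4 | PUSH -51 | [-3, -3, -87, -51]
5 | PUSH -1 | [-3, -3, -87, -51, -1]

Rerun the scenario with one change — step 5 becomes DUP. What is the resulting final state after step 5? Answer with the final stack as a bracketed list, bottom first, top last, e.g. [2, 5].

(re-executing from step 5 with the substitution; state before step 5: [-3, -3, -87, -51])
5 | DUP | [-3, -3, -87, -51, -51]

[-3, -3, -87, -51, -51]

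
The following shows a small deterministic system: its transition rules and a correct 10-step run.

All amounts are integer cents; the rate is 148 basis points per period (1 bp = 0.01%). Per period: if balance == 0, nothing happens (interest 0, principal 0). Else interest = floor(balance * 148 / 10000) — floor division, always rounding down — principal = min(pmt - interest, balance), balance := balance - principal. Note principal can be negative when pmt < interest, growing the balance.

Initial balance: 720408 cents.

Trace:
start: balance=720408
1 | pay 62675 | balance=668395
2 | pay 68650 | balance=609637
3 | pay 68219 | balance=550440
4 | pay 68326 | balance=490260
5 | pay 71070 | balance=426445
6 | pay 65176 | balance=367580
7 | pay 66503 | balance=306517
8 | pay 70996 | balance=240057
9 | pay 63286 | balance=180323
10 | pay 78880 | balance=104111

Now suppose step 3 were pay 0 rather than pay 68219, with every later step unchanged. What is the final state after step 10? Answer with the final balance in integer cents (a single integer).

(re-executing from step 3 with the substitution; state before step 3: balance=609637)
3 | pay 0 | balance=618659
4 | pay 68326 | balance=559489
5 | pay 71070 | balance=496699
6 | pay 65176 | balance=438874
7 | pay 66503 | balance=378866
8 | pay 70996 | balance=313477
9 | pay 63286 | balance=254830
10 | pay 78880 | balance=179721

179721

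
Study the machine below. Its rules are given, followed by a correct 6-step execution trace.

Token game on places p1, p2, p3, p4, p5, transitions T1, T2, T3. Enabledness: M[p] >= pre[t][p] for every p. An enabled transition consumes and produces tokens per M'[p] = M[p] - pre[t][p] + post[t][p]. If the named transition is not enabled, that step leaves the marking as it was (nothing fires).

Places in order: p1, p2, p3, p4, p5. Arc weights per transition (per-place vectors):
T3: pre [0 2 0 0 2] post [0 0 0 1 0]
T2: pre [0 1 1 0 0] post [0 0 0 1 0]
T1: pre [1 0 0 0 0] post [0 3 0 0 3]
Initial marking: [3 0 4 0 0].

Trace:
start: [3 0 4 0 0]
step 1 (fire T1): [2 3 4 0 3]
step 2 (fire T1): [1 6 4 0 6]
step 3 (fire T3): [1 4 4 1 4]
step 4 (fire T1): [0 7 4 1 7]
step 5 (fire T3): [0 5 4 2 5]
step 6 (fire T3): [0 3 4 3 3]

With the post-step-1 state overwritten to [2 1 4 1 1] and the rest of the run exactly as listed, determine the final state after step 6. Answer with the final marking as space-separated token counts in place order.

state after step 1 := [2 1 4 1 1]
step 2 (fire T1): [1 4 4 1 4]
step 3 (fire T3): [1 2 4 2 2]
step 4 (fire T1): [0 5 4 2 5]
step 5 (fire T3): [0 3 4 3 3]
step 6 (fire T3): [0 1 4 4 1]

0 1 4 4 1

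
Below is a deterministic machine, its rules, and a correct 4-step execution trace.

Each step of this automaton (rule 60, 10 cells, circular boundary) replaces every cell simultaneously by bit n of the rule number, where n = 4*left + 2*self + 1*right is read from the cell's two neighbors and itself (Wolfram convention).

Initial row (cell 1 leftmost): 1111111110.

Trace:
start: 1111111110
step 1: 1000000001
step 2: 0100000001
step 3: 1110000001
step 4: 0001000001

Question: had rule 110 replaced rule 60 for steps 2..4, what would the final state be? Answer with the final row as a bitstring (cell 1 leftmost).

1000001111

(re-executing steps 2..4 under rule 110; state before step 2: 1000000001)
step 2: 1000000011
step 3: 1000000110
step 4: 1000001111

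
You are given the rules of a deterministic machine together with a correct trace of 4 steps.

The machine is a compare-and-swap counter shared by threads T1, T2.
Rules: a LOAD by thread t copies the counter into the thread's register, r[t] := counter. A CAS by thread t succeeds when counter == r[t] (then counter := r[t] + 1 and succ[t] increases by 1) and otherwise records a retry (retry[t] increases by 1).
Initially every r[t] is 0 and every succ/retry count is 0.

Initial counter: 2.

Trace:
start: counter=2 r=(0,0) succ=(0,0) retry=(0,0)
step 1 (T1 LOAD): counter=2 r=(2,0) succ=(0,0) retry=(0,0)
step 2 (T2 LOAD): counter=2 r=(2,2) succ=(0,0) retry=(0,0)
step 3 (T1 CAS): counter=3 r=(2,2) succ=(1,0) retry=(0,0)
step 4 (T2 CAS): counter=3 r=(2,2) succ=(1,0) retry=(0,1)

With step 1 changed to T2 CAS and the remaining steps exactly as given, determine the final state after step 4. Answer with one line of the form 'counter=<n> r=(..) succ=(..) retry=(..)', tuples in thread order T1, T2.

(re-executing from step 1 with the substitution; state before step 1: counter=2 r=(0,0) succ=(0,0) retry=(0,0))
step 1 (T2 CAS): counter=2 r=(0,0) succ=(0,0) retry=(0,1)
step 2 (T2 LOAD): counter=2 r=(0,2) succ=(0,0) retry=(0,1)
step 3 (T1 CAS): counter=2 r=(0,2) succ=(0,0) retry=(1,1)
step 4 (T2 CAS): counter=3 r=(0,2) succ=(0,1) retry=(1,1)

counter=3 r=(0,2) succ=(0,1) retry=(1,1)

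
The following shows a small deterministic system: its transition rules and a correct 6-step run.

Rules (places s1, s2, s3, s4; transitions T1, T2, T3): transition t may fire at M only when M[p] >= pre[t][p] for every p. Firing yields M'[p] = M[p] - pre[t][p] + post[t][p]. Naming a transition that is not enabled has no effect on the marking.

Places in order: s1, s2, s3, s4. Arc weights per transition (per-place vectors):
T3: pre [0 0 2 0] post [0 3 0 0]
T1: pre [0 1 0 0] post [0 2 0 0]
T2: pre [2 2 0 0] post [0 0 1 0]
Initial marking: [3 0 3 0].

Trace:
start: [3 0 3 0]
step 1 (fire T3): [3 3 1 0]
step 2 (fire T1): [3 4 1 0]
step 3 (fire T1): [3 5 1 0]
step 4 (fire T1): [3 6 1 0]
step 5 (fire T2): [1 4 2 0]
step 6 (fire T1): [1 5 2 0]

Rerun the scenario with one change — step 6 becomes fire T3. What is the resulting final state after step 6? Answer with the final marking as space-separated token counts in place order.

1 7 0 0

(re-executing from step 6 with the substitution; state before step 6: [1 4 2 0])
step 6 (fire T3): [1 7 0 0]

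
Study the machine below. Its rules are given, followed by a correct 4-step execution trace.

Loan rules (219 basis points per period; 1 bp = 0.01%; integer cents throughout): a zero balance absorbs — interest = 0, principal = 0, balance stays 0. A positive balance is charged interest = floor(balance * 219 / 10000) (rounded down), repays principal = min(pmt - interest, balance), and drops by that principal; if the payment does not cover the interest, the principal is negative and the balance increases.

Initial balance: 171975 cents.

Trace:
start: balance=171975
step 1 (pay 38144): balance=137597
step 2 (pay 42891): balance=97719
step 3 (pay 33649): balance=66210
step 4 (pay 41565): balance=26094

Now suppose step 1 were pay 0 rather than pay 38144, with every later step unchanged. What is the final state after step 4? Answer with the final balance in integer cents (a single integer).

(re-executing from step 1 with the substitution; state before step 1: balance=171975)
step 1 (pay 0): balance=175741
step 2 (pay 42891): balance=136698
step 3 (pay 33649): balance=106042
step 4 (pay 41565): balance=66799

66799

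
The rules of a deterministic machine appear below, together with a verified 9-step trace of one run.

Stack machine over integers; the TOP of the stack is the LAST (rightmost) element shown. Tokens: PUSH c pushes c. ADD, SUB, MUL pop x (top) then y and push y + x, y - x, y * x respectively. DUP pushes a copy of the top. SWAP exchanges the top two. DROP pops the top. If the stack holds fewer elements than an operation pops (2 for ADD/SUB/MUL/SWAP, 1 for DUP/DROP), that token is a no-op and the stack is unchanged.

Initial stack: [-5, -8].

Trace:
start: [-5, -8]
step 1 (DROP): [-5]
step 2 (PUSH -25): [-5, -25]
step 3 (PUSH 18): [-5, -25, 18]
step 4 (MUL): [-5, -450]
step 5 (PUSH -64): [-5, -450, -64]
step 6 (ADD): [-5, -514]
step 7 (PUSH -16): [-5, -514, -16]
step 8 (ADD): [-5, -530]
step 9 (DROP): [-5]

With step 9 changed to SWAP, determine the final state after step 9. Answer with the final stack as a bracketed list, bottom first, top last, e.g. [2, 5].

(re-executing from step 9 with the substitution; state before step 9: [-5, -530])
step 9 (SWAP): [-530, -5]

[-530, -5]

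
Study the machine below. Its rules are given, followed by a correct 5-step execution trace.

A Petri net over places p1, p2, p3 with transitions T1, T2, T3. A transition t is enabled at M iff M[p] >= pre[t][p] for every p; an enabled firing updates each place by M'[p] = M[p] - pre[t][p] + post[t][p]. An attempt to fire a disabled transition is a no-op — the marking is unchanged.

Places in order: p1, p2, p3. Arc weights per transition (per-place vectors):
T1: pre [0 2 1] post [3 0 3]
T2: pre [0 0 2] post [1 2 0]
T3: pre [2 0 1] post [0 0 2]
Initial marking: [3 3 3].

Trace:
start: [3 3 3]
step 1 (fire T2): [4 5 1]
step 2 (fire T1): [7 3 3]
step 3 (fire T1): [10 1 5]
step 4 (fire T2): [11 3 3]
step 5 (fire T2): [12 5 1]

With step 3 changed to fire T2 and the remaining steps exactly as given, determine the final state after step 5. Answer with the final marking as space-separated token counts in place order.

(re-executing from step 3 with the substitution; state before step 3: [7 3 3])
step 3 (fire T2): [8 5 1]
step 4 (fire T2): [8 5 1]
step 5 (fire T2): [8 5 1]

8 5 1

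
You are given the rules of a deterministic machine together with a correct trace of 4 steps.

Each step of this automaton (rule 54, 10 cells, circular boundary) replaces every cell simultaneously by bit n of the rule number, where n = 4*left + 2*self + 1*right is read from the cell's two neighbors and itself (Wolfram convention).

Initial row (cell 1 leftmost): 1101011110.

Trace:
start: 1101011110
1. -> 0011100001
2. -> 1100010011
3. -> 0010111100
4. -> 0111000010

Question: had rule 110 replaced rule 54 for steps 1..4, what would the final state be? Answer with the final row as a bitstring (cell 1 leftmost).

0001100010

(re-executing steps 1..4 under rule 110; state before step 1: 1101011110)
1. -> 1111110011
2. -> 0000010110
3. -> 0000111110
4. -> 0001100010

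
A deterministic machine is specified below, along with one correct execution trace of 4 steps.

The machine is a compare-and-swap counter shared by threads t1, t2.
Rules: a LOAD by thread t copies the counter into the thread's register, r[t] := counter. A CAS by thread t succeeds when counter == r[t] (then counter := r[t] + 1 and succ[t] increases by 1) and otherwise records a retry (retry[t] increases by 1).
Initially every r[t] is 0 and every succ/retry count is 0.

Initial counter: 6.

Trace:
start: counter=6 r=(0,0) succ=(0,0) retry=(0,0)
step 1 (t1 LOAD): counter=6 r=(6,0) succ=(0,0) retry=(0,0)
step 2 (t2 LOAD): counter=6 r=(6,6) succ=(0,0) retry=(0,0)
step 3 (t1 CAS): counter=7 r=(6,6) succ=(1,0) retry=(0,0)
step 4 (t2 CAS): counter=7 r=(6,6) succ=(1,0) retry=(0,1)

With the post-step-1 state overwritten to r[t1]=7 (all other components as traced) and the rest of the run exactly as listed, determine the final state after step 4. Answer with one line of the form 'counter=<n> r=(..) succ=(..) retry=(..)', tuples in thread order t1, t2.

state after step 1 := counter=6 r=(7,0) succ=(0,0) retry=(0,0)
step 2 (t2 LOAD): counter=6 r=(7,6) succ=(0,0) retry=(0,0)
step 3 (t1 CAS): counter=6 r=(7,6) succ=(0,0) retry=(1,0)
step 4 (t2 CAS): counter=7 r=(7,6) succ=(0,1) retry=(1,0)

counter=7 r=(7,6) succ=(0,1) retry=(1,0)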